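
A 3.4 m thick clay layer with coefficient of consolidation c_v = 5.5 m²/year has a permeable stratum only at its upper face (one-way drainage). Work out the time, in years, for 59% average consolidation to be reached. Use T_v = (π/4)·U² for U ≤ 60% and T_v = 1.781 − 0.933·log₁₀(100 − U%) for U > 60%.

t ≈ 0.575 years

Drainage path length: H_d = H = 3.4 m (single drainage).
U ≤ 60%: T_v = (π/4)·U² = (π/4)×0.59² = 0.2734.
t = T_v·H_d²/c_v = 0.2734×3.4²/5.5 = 0.5746 years.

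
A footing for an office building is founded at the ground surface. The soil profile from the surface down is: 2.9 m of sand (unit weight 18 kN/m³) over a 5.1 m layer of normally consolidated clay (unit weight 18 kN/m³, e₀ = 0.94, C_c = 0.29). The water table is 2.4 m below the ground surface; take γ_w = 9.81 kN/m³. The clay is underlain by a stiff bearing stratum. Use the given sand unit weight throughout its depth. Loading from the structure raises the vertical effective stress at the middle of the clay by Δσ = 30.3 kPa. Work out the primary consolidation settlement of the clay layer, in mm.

Mid-depth of clay below the ground surface: z = 2.9 + 5.1/2 = 5.45 m.
Total vertical stress at mid-clay: σ_v = 18×2.9 + 18×2.55 = 98.1 kPa.
Pore pressure: u = 9.81×(5.45 − 2.4) = 29.921 kPa.
Initial effective stress: σ'_0 = σ_v − u = 98.1 − 29.921 = 68.179 kPa.
Final effective stress: σ'_f = σ'_0 + Δσ = 68.179 + 30.3 = 98.479 kPa.
Normally consolidated clay, so the full stress increment lies on the virgin compression line:
S_c = C_c·H/(1+e₀)·log₁₀(σ'_f/σ'_0) = 0.29×5.1/(1+0.94)×log₁₀(98.479/68.179)
    = 0.76237 × 0.15969 = 0.1217 m

S_c ≈ 122 mm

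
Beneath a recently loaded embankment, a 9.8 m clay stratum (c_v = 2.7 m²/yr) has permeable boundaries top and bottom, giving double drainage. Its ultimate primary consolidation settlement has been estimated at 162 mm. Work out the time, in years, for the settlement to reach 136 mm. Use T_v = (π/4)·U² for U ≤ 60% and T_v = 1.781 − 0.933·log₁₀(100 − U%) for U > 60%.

Drainage path length: H_d = H/2 = 4.9 m (double drainage).
U = S(t)/S_ult = 136/162 = 0.8395.
U > 60%: T_v = 1.781 − 0.933·log₁₀(100 − 83.951) = 0.65631.
t = T_v·H_d²/c_v = 0.65631×4.9²/2.7 = 5.836 years.

t ≈ 5.84 years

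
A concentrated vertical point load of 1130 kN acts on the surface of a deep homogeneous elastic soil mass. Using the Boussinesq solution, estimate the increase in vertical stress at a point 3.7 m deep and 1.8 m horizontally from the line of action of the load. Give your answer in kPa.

Δσ_z ≈ 23.2 kPa

Boussinesq vertical stress below a point load on an elastic half-space:
Δσ_z = 3P/(2πz²) · [1 + (r/z)²]^(−5/2)
r/z = 1.8/3.7 = 0.48649; [1+(r/z)²]^(−5/2) = 0.58798.
Δσ_z = 3×1130/(2π×3.7²) × 0.58798 = 39.411 × 0.58798 = 23.17 kPa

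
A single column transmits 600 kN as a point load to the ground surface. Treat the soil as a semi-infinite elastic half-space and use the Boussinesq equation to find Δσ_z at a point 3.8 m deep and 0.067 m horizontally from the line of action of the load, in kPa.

Δσ_z ≈ 19.8 kPa

Boussinesq vertical stress below a point load on an elastic half-space:
Δσ_z = 3P/(2πz²) · [1 + (r/z)²]^(−5/2)
r/z = 0.067/3.8 = 0.017632; [1+(r/z)²]^(−5/2) = 0.99922.
Δσ_z = 3×600/(2π×3.8²) × 0.99922 = 19.839 × 0.99922 = 19.82 kPa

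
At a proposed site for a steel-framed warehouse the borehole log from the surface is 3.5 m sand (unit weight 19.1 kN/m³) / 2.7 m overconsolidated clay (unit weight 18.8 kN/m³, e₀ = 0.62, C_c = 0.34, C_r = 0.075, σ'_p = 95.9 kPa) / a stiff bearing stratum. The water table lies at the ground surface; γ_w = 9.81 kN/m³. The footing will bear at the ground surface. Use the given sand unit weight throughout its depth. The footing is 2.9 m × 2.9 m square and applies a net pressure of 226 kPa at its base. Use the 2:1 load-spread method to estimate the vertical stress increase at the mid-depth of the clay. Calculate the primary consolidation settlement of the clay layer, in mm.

S_c ≈ 29.1 mm

Mid-depth of clay below the ground surface: z = 3.5 + 2.7/2 = 4.85 m.
Total vertical stress at mid-clay: σ_v = 19.1×3.5 + 18.8×1.35 = 92.23 kPa.
Pore pressure: u = 9.81×(4.85 − 0) = 47.578 kPa.
Initial effective stress: σ'_0 = σ_v − u = 92.23 − 47.578 = 44.652 kPa.
Stress increase at mid-clay by the 2:1 spreading method:
Δσ = qBL/((B+z)(L+z)) = 226×2.9×2.9/((2.9+4.85)(2.9+4.85)) = 31.645 kPa
Final effective stress: σ'_f = 44.652 + 31.645 = 76.297 kPa.
σ'_f = 76.297 ≤ σ'_p = 95.9 kPa, so the clay remains overconsolidated and only the recompression index applies:
S_c = C_r·H/(1+e₀)·log₁₀(σ'_f/σ'_0) = 0.075×2.7/1.62×log₁₀(76.297/44.652)
    = 0.125 × 0.23267 = 0.02908 m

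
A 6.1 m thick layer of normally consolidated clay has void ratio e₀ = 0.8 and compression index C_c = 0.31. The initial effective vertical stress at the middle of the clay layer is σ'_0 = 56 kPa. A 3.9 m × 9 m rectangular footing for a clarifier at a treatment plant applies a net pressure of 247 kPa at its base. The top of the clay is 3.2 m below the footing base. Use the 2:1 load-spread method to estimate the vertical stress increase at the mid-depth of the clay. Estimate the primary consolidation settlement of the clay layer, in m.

Mid-depth of clay below the footing base: z = 3.2 + 6.1/2 = 6.25 m.
Stress increase at mid-clay by the 2:1 spreading method:
Δσ = qBL/((B+z)(L+z)) = 247×3.9×9/((3.9+6.25)(9+6.25)) = 56.01 kPa
Final effective stress: σ'_f = σ'_0 + Δσ = 56 + 56.01 = 112.01 kPa.
Normally consolidated clay, so the full stress increment lies on the virgin compression line:
S_c = C_c·H/(1+e₀)·log₁₀(σ'_f/σ'_0) = 0.31×6.1/(1+0.8)×log₁₀(112.01/56)
    = 1.0506 × 0.30107 = 0.3163 m

S_c ≈ 0.316 m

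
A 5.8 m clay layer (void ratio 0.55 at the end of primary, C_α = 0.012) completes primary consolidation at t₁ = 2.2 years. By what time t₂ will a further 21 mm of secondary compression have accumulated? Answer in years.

S_s = C_α·H/(1+e_p)·log₁₀(t₂/t₁) ⇒ log₁₀(t₂/t₁) = S_s·(1+e_p)/(C_α·H).
log₁₀(t₂/t₁) = 0.021 × (1+0.55) / (0.012×5.8) = 0.4677
t₂ = t₁ × 10^0.4677 = 2.2 × 2.935 = 6.458 years

t₂ ≈ 6.46 years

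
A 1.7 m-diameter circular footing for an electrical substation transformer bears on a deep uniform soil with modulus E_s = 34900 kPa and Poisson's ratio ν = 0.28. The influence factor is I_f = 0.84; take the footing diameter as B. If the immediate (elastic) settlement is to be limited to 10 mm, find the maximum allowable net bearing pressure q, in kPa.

q ≈ 265 kPa

S_e = q·B·(1−ν²)/E_s · I_f  ⇒  q = S_e·E_s / (B·(1−ν²)·I_f).
q = 0.01 × 34900 / (1.7 × 0.9216 × 0.84) = 265.2 kPa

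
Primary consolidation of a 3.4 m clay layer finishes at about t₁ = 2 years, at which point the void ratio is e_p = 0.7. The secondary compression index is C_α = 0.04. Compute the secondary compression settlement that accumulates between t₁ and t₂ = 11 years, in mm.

Secondary compression: S_s = C_α·H/(1+e_p)·log₁₀(t₂/t₁)
S_s = 0.04×3.4/(1+0.7)×log₁₀(11/2)
    = 0.08 × 0.7404 = 0.05923 m

S_s ≈ 59.2 mm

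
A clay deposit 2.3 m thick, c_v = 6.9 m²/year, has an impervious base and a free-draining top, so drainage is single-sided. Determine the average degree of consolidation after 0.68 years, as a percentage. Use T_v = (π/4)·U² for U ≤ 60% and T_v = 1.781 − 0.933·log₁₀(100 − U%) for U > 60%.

U ≈ 90.9 %

Drainage path length: H_d = H = 2.3 m (single drainage).
T_v = c_v·t/H_d² = 6.9×0.68/2.3² = 0.88696.
T_v = 0.88696 corresponds to the U > 60% branch:
U = 1 − 10^((1.781 − T_v)/0.933)/100 = 0.9092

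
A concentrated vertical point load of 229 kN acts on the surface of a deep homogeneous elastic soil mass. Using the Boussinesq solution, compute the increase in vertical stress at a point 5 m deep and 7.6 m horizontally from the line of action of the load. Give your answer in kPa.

Δσ_z ≈ 0.219 kPa

Boussinesq vertical stress below a point load on an elastic half-space:
Δσ_z = 3P/(2πz²) · [1 + (r/z)²]^(−5/2)
r/z = 7.6/5 = 1.52; [1+(r/z)²]^(−5/2) = 0.050153.
Δσ_z = 3×229/(2π×5²) × 0.050153 = 4.3736 × 0.050153 = 0.2193 kPa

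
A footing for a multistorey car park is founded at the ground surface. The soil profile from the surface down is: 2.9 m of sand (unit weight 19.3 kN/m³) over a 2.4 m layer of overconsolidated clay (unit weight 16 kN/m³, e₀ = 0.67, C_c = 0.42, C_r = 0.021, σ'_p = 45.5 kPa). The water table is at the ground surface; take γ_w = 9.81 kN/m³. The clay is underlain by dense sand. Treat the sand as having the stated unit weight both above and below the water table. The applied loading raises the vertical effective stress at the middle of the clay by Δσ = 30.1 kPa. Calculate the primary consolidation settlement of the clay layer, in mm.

Mid-depth of clay below the ground surface: z = 2.9 + 2.4/2 = 4.1 m.
Total vertical stress at mid-clay: σ_v = 19.3×2.9 + 16×1.2 = 75.17 kPa.
Pore pressure: u = 9.81×(4.1 − 0) = 40.221 kPa.
Initial effective stress: σ'_0 = σ_v − u = 75.17 − 40.221 = 34.949 kPa.
Final effective stress: σ'_f = 34.949 + 30.1 = 65.049 kPa.
σ'_f = 65.049 > σ'_p = 45.5 kPa, so the stress path crosses the preconsolidation pressure — recompression up to σ'_p, then virgin compression beyond:
S_c = H/(1+e₀)·[C_r·log₁₀(σ'_p/σ'_0) + C_c·log₁₀(σ'_f/σ'_p)]
    = 2.4/1.67 × [0.021×log₁₀(45.5/34.949) + 0.42×log₁₀(65.049/45.5)]
    = 1.4371 × [0.0024061 + 0.065196] = 0.09715 m

S_c ≈ 97.2 mm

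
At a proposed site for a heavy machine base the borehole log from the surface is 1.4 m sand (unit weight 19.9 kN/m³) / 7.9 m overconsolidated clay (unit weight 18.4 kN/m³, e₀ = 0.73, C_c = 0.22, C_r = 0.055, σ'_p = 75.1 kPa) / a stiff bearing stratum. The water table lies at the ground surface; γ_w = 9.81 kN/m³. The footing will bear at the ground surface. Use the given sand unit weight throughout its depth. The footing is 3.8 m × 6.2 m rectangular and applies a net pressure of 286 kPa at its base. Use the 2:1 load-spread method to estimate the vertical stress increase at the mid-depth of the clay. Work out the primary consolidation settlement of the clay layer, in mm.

Mid-depth of clay below the ground surface: z = 1.4 + 7.9/2 = 5.35 m.
Total vertical stress at mid-clay: σ_v = 19.9×1.4 + 18.4×3.95 = 100.54 kPa.
Pore pressure: u = 9.81×(5.35 − 0) = 52.483 kPa.
Initial effective stress: σ'_0 = σ_v − u = 100.54 − 52.483 = 48.057 kPa.
Stress increase at mid-clay by the 2:1 spreading method:
Δσ = qBL/((B+z)(L+z)) = 286×3.8×6.2/((3.8+5.35)(6.2+5.35)) = 63.759 kPa
Final effective stress: σ'_f = 48.057 + 63.759 = 111.82 kPa.
σ'_f = 111.82 > σ'_p = 75.1 kPa, so the stress path crosses the preconsolidation pressure — recompression up to σ'_p, then virgin compression beyond:
S_c = H/(1+e₀)·[C_r·log₁₀(σ'_p/σ'_0) + C_c·log₁₀(σ'_f/σ'_p)]
    = 7.9/1.73 × [0.055×log₁₀(75.1/48.057) + 0.22×log₁₀(111.82/75.1)]
    = 4.5665 × [0.010664 + 0.038034] = 0.2224 m

S_c ≈ 222 mm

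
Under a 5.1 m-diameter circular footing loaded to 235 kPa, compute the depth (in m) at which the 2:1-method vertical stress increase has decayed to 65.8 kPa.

z ≈ 4.54 m

2:1 spreading — at depth z the loaded area has grown by z in each plan dimension:
qD²/(D+z)² = Δσ_z ⇒ z = D(√(q/Δσ_z) − 1) = 5.1×(√(235/65.8) − 1) = 4.538 m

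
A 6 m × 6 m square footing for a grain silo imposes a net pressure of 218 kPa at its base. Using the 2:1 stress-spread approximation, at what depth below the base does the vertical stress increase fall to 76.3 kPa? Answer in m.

2:1 spreading — at depth z the loaded area has grown by z in each plan dimension:
qB²/(B+z)² = Δσ_z ⇒ z = B(√(q/Δσ_z) − 1) = 6×(√(218/76.3) − 1) = 4.142 m

z ≈ 4.14 m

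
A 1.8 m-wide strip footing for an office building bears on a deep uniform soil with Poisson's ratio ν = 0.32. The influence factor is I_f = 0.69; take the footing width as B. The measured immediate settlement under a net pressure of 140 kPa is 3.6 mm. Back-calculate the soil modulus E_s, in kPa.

S_e = q·B·(1−ν²)/E_s · I_f  ⇒  E_s = q·B·(1−ν²)·I_f / S_e.
E_s = 140 × 1.8 × 0.8976 × 0.69 / 0.0036 = 43350 kPa

E_s ≈ 43400 kPa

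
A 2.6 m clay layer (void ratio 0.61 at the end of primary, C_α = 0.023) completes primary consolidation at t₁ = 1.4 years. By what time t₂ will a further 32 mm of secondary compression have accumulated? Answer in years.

S_s = C_α·H/(1+e_p)·log₁₀(t₂/t₁) ⇒ log₁₀(t₂/t₁) = S_s·(1+e_p)/(C_α·H).
log₁₀(t₂/t₁) = 0.032 × (1+0.61) / (0.023×2.6) = 0.8615
t₂ = t₁ × 10^0.8615 = 1.4 × 7.27 = 10.18 years

t₂ ≈ 10.2 years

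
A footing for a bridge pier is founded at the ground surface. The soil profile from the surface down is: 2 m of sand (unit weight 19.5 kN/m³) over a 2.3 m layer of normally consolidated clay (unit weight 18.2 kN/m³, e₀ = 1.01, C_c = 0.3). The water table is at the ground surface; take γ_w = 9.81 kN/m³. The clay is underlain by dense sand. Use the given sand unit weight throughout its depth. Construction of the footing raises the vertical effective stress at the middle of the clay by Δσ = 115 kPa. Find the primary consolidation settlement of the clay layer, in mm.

Mid-depth of clay below the ground surface: z = 2 + 2.3/2 = 3.15 m.
Total vertical stress at mid-clay: σ_v = 19.5×2 + 18.2×1.15 = 59.93 kPa.
Pore pressure: u = 9.81×(3.15 − 0) = 30.902 kPa.
Initial effective stress: σ'_0 = σ_v − u = 59.93 − 30.902 = 29.028 kPa.
Final effective stress: σ'_f = σ'_0 + Δσ = 29.028 + 115 = 144.03 kPa.
Normally consolidated clay, so the full stress increment lies on the virgin compression line:
S_c = C_c·H/(1+e₀)·log₁₀(σ'_f/σ'_0) = 0.3×2.3/(1+1.01)×log₁₀(144.03/29.028)
    = 0.34328 × 0.69564 = 0.2388 m

S_c ≈ 239 mm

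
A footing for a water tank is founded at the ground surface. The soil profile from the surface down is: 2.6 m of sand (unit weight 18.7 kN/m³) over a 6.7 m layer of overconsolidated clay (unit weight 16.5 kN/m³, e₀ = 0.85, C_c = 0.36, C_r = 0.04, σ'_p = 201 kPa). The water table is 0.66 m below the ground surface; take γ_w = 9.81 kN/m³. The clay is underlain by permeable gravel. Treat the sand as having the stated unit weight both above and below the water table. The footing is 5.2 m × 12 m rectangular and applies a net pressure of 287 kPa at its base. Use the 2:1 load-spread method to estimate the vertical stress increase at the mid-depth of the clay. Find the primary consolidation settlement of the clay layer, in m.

Mid-depth of clay below the ground surface: z = 2.6 + 6.7/2 = 5.95 m.
Total vertical stress at mid-clay: σ_v = 18.7×2.6 + 16.5×3.35 = 103.89 kPa.
Pore pressure: u = 9.81×(5.95 − 0.66) = 51.895 kPa.
Initial effective stress: σ'_0 = σ_v − u = 103.89 − 51.895 = 51.995 kPa.
Stress increase at mid-clay by the 2:1 spreading method:
Δσ = qBL/((B+z)(L+z)) = 287×5.2×12/((5.2+5.95)(12+5.95)) = 89.48 kPa
Final effective stress: σ'_f = 51.995 + 89.48 = 141.47 kPa.
σ'_f = 141.47 ≤ σ'_p = 201 kPa, so the clay remains overconsolidated and only the recompression index applies:
S_c = C_r·H/(1+e₀)·log₁₀(σ'_f/σ'_0) = 0.04×6.7/1.85×log₁₀(141.47/51.995)
    = 0.14486 × 0.4347 = 0.06297 m

S_c ≈ 0.063 m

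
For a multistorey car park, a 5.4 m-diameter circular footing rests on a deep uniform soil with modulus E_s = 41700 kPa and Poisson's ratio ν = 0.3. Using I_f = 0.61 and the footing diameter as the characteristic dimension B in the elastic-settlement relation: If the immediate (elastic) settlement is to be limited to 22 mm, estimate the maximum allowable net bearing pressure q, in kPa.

q ≈ 306 kPa

S_e = q·B·(1−ν²)/E_s · I_f  ⇒  q = S_e·E_s / (B·(1−ν²)·I_f).
q = 0.022 × 41700 / (5.4 × 0.91 × 0.61) = 306.1 kPa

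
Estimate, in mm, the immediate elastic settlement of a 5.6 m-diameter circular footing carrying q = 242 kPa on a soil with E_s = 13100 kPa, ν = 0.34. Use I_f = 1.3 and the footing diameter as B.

S_e ≈ 119 mm

Immediate (elastic) settlement: S_e = q·B·(1−ν²)/E_s · I_f.
S_e = 242 × 5.6 × (1 − 0.34²) / 13100 × 1.3
    = 242 × 5.6 × 0.8844 / 13100 × 1.3
    = 0.1189 m = 118.9 mm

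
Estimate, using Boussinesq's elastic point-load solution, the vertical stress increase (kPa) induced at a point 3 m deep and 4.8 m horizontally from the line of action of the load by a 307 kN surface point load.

Δσ_z ≈ 0.681 kPa

Boussinesq vertical stress below a point load on an elastic half-space:
Δσ_z = 3P/(2πz²) · [1 + (r/z)²]^(−5/2)
r/z = 4.8/3 = 1.6; [1+(r/z)²]^(−5/2) = 0.041819.
Δσ_z = 3×307/(2π×3²) × 0.041819 = 16.287 × 0.041819 = 0.6811 kPa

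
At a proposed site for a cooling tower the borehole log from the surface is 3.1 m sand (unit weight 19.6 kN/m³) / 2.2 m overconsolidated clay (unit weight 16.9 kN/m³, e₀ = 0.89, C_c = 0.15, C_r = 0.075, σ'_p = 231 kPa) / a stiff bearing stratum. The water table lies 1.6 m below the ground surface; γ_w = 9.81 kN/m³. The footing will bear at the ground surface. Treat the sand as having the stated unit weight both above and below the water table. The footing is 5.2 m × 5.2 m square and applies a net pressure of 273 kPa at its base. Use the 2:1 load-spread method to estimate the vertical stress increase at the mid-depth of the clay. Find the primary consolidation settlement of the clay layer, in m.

S_c ≈ 0.0355 m

Mid-depth of clay below the ground surface: z = 3.1 + 2.2/2 = 4.2 m.
Total vertical stress at mid-clay: σ_v = 19.6×3.1 + 16.9×1.1 = 79.35 kPa.
Pore pressure: u = 9.81×(4.2 − 1.6) = 25.506 kPa.
Initial effective stress: σ'_0 = σ_v − u = 79.35 − 25.506 = 53.844 kPa.
Stress increase at mid-clay by the 2:1 spreading method:
Δσ = qBL/((B+z)(L+z)) = 273×5.2×5.2/((5.2+4.2)(5.2+4.2)) = 83.544 kPa
Final effective stress: σ'_f = 53.844 + 83.544 = 137.39 kPa.
σ'_f = 137.39 ≤ σ'_p = 231 kPa, so the clay remains overconsolidated and only the recompression index applies:
S_c = C_r·H/(1+e₀)·log₁₀(σ'_f/σ'_0) = 0.075×2.2/1.89×log₁₀(137.39/53.844)
    = 0.0873 × 0.40682 = 0.03552 m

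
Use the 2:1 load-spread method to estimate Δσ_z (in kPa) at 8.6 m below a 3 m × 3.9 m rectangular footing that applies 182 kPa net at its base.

Δσ_z ≈ 14.7 kPa

By the 2:1 method the load spreads at 1 horizontal : 2 vertical, so at depth z the loaded area has grown by z in each plan dimension:
Δσ = qBL/((B+z)(L+z)) = 182×3×3.9/((3+8.6)(3.9+8.6)) = 14.686 kPa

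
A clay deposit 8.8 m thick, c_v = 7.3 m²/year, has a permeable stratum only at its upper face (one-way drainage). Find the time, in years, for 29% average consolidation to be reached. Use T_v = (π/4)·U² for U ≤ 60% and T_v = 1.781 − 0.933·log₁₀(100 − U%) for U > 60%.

t ≈ 0.701 years

Drainage path length: H_d = H = 8.8 m (single drainage).
U ≤ 60%: T_v = (π/4)·U² = (π/4)×0.29² = 0.066052.
t = T_v·H_d²/c_v = 0.066052×8.8²/7.3 = 0.7007 years.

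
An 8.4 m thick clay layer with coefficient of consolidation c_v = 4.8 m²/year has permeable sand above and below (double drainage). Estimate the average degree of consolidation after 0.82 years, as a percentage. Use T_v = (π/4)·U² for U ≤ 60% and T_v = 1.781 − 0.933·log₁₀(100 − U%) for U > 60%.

U ≈ 53.3 %

Drainage path length: H_d = H/2 = 4.2 m (double drainage).
T_v = c_v·t/H_d² = 4.8×0.82/4.2² = 0.22313.
T_v = 0.22313 corresponds to the U ≤ 60% branch:
U = √(4T_v/π) = 0.533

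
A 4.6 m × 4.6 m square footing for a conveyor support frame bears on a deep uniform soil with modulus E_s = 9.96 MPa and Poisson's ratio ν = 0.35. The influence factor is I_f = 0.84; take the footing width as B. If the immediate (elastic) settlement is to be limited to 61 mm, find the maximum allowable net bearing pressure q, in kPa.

q ≈ 179 kPa

E_s = 9.96 MPa = 9960 kPa.
S_e = q·B·(1−ν²)/E_s · I_f  ⇒  q = S_e·E_s / (B·(1−ν²)·I_f).
q = 0.061 × 9960 / (4.6 × 0.8775 × 0.84) = 179.2 kPa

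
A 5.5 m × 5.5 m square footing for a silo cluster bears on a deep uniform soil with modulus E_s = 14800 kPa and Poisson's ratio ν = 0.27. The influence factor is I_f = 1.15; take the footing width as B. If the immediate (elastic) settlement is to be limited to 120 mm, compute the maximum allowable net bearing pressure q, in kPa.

q ≈ 303 kPa

S_e = q·B·(1−ν²)/E_s · I_f  ⇒  q = S_e·E_s / (B·(1−ν²)·I_f).
q = 0.12 × 14800 / (5.5 × 0.9271 × 1.15) = 302.9 kPa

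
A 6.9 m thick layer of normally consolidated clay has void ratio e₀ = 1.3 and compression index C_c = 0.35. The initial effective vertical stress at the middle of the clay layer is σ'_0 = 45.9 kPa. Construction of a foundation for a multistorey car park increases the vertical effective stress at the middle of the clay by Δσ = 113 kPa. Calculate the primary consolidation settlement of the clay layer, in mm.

S_c ≈ 566 mm

Final effective stress: σ'_f = σ'_0 + Δσ = 45.9 + 113 = 158.9 kPa.
Normally consolidated clay, so the full stress increment lies on the virgin compression line:
S_c = C_c·H/(1+e₀)·log₁₀(σ'_f/σ'_0) = 0.35×6.9/(1+1.3)×log₁₀(158.9/45.9)
    = 1.05 × 0.53931 = 0.5663 m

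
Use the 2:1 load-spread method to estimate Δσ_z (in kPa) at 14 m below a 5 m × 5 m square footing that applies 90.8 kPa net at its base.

By the 2:1 method the load spreads at 1 horizontal : 2 vertical, so at depth z the loaded area has grown by z in each plan dimension:
Δσ = qBL/((B+z)(L+z)) = 90.8×5×5/((5+14)(5+14)) = 6.2881 kPa

Δσ_z ≈ 6.29 kPa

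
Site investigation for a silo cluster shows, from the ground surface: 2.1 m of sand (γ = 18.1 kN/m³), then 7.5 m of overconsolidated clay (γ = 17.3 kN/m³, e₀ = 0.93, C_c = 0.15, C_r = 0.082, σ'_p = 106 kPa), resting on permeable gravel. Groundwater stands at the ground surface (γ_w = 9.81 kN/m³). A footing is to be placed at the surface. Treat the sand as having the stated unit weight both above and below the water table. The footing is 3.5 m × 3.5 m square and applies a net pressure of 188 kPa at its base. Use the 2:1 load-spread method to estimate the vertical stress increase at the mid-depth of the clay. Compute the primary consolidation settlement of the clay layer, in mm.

S_c ≈ 63.2 mm

Mid-depth of clay below the ground surface: z = 2.1 + 7.5/2 = 5.85 m.
Total vertical stress at mid-clay: σ_v = 18.1×2.1 + 17.3×3.75 = 102.89 kPa.
Pore pressure: u = 9.81×(5.85 − 0) = 57.389 kPa.
Initial effective stress: σ'_0 = σ_v − u = 102.89 − 57.389 = 45.501 kPa.
Stress increase at mid-clay by the 2:1 spreading method:
Δσ = qBL/((B+z)(L+z)) = 188×3.5×3.5/((3.5+5.85)(3.5+5.85)) = 26.343 kPa
Final effective stress: σ'_f = 45.501 + 26.343 = 71.844 kPa.
σ'_f = 71.844 ≤ σ'_p = 106 kPa, so the clay remains overconsolidated and only the recompression index applies:
S_c = C_r·H/(1+e₀)·log₁₀(σ'_f/σ'_0) = 0.082×7.5/1.93×log₁₀(71.844/45.501)
    = 0.31865 × 0.19837 = 0.06321 m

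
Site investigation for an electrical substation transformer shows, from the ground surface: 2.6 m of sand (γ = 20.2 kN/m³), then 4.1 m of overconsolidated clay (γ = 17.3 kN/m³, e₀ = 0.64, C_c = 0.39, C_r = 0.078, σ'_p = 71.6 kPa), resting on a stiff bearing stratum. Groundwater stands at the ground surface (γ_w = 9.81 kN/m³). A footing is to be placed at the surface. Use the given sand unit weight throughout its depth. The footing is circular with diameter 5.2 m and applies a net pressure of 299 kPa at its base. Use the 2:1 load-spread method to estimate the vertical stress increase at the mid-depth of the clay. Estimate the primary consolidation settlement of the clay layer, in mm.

Mid-depth of clay below the ground surface: z = 2.6 + 4.1/2 = 4.65 m.
Total vertical stress at mid-clay: σ_v = 20.2×2.6 + 17.3×2.05 = 87.985 kPa.
Pore pressure: u = 9.81×(4.65 − 0) = 45.617 kPa.
Initial effective stress: σ'_0 = σ_v − u = 87.985 − 45.617 = 42.368 kPa.
Stress increase at mid-clay by the 2:1 spreading method:
Δσ ≈ qD²/(D+z)² = 299×5.2²/(5.2+4.65)² = 83.331 kPa
Final effective stress: σ'_f = 42.368 + 83.331 = 125.7 kPa.
σ'_f = 125.7 > σ'_p = 71.6 kPa, so the stress path crosses the preconsolidation pressure — recompression up to σ'_p, then virgin compression beyond:
S_c = H/(1+e₀)·[C_r·log₁₀(σ'_p/σ'_0) + C_c·log₁₀(σ'_f/σ'_p)]
    = 4.1/1.64 × [0.078×log₁₀(71.6/42.368) + 0.39×log₁₀(125.7/71.6)]
    = 2.5 × [0.017774 + 0.095325] = 0.2827 m

S_c ≈ 283 mm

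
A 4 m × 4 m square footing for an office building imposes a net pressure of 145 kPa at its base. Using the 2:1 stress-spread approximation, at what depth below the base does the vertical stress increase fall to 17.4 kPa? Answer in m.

z ≈ 7.55 m

2:1 spreading — at depth z the loaded area has grown by z in each plan dimension:
qB²/(B+z)² = Δσ_z ⇒ z = B(√(q/Δσ_z) − 1) = 4×(√(145/17.4) − 1) = 7.547 m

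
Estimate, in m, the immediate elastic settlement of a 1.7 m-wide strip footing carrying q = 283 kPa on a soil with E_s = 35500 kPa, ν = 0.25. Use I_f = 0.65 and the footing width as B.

Immediate (elastic) settlement: S_e = q·B·(1−ν²)/E_s · I_f.
S_e = 283 × 1.7 × (1 − 0.25²) / 35500 × 0.65
    = 283 × 1.7 × 0.9375 / 35500 × 0.65
    = 0.008258 m

S_e ≈ 0.00826 m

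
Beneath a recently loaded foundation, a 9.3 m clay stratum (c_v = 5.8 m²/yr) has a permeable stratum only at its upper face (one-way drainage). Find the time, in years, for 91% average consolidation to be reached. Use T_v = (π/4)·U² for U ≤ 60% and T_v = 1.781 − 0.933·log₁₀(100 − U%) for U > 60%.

t ≈ 13.3 years

Drainage path length: H_d = H = 9.3 m (single drainage).
U > 60%: T_v = 1.781 − 0.933·log₁₀(100 − 91) = 0.89069.
t = T_v·H_d²/c_v = 0.89069×9.3²/5.8 = 13.28 years.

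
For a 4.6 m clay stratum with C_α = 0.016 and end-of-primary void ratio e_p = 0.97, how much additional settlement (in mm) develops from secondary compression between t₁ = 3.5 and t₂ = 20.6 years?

Secondary compression: S_s = C_α·H/(1+e_p)·log₁₀(t₂/t₁)
S_s = 0.016×4.6/(1+0.97)×log₁₀(20.6/3.5)
    = 0.03736 × 0.7698 = 0.02876 m

S_s ≈ 28.8 mm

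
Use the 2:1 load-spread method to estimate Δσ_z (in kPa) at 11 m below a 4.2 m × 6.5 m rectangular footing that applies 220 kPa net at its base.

By the 2:1 method the load spreads at 1 horizontal : 2 vertical, so at depth z the loaded area has grown by z in each plan dimension:
Δσ = qBL/((B+z)(L+z)) = 220×4.2×6.5/((4.2+11)(6.5+11)) = 22.579 kPa

Δσ_z ≈ 22.6 kPa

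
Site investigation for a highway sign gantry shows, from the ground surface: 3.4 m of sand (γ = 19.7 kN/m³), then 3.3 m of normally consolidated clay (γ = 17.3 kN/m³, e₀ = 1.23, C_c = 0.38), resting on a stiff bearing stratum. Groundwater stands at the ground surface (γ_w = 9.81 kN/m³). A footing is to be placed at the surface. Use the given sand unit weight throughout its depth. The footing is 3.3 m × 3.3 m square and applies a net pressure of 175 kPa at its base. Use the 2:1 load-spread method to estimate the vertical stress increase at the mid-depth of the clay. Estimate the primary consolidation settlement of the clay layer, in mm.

S_c ≈ 114 mm

Mid-depth of clay below the ground surface: z = 3.4 + 3.3/2 = 5.05 m.
Total vertical stress at mid-clay: σ_v = 19.7×3.4 + 17.3×1.65 = 95.525 kPa.
Pore pressure: u = 9.81×(5.05 − 0) = 49.541 kPa.
Initial effective stress: σ'_0 = σ_v − u = 95.525 − 49.541 = 45.984 kPa.
Stress increase at mid-clay by the 2:1 spreading method:
Δσ = qBL/((B+z)(L+z)) = 175×3.3×3.3/((3.3+5.05)(3.3+5.05)) = 27.333 kPa
Final effective stress: σ'_f = σ'_0 + Δσ = 45.984 + 27.333 = 73.317 kPa.
Normally consolidated clay, so the full stress increment lies on the virgin compression line:
S_c = C_c·H/(1+e₀)·log₁₀(σ'_f/σ'_0) = 0.38×3.3/(1+1.23)×log₁₀(73.317/45.984)
    = 0.56233 × 0.2026 = 0.1139 m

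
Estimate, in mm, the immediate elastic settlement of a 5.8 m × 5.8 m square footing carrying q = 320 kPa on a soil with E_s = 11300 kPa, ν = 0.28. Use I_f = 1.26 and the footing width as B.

S_e ≈ 191 mm

Immediate (elastic) settlement: S_e = q·B·(1−ν²)/E_s · I_f.
S_e = 320 × 5.8 × (1 − 0.28²) / 11300 × 1.26
    = 320 × 5.8 × 0.9216 / 11300 × 1.26
    = 0.1907 m = 190.7 mm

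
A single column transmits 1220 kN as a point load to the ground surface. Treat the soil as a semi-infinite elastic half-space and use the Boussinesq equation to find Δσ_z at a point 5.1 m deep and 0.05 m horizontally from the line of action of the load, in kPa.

Boussinesq vertical stress below a point load on an elastic half-space:
Δσ_z = 3P/(2πz²) · [1 + (r/z)²]^(−5/2)
r/z = 0.05/5.1 = 0.0098039; [1+(r/z)²]^(−5/2) = 0.99976.
Δσ_z = 3×1220/(2π×5.1²) × 0.99976 = 22.396 × 0.99976 = 22.39 kPa

Δσ_z ≈ 22.4 kPa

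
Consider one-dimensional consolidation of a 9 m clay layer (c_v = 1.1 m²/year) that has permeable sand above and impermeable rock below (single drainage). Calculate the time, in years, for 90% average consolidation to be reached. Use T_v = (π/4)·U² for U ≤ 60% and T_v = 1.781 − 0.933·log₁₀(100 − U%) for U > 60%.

Drainage path length: H_d = H = 9 m (single drainage).
U > 60%: T_v = 1.781 − 0.933·log₁₀(100 − 90) = 0.848.
t = T_v·H_d²/c_v = 0.848×9²/1.1 = 62.44 years.

t ≈ 62.4 years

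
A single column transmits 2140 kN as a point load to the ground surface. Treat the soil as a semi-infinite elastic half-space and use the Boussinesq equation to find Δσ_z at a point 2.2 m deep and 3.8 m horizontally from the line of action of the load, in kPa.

Boussinesq vertical stress below a point load on an elastic half-space:
Δσ_z = 3P/(2πz²) · [1 + (r/z)²]^(−5/2)
r/z = 3.8/2.2 = 1.7273; [1+(r/z)²]^(−5/2) = 0.031575.
Δσ_z = 3×2140/(2π×2.2²) × 0.031575 = 211.11 × 0.031575 = 6.666 kPa

Δσ_z ≈ 6.67 kPa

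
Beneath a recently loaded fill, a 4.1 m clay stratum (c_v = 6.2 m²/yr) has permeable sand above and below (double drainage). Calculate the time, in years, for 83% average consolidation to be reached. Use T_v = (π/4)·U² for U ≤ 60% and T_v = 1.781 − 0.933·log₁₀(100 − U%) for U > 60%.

Drainage path length: H_d = H/2 = 2.05 m (double drainage).
U > 60%: T_v = 1.781 − 0.933·log₁₀(100 − 83) = 0.63299.
t = T_v·H_d²/c_v = 0.63299×2.05²/6.2 = 0.4291 years.

t ≈ 0.429 years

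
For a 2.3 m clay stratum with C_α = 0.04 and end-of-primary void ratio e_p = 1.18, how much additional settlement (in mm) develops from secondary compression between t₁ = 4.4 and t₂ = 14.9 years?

S_s ≈ 22.4 mm

Secondary compression: S_s = C_α·H/(1+e_p)·log₁₀(t₂/t₁)
S_s = 0.04×2.3/(1+1.18)×log₁₀(14.9/4.4)
    = 0.0422 × 0.5297 = 0.02236 m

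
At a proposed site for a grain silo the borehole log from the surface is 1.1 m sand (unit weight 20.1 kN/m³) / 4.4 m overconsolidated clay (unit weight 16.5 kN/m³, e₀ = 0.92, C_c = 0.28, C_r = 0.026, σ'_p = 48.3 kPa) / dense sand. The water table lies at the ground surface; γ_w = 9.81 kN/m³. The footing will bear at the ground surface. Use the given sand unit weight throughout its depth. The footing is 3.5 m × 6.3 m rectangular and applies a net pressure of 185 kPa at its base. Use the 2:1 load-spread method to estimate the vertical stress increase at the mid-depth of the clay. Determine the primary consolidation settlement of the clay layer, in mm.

S_c ≈ 185 mm

Mid-depth of clay below the ground surface: z = 1.1 + 4.4/2 = 3.3 m.
Total vertical stress at mid-clay: σ_v = 20.1×1.1 + 16.5×2.2 = 58.41 kPa.
Pore pressure: u = 9.81×(3.3 − 0) = 32.373 kPa.
Initial effective stress: σ'_0 = σ_v − u = 58.41 − 32.373 = 26.037 kPa.
Stress increase at mid-clay by the 2:1 spreading method:
Δσ = qBL/((B+z)(L+z)) = 185×3.5×6.3/((3.5+3.3)(6.3+3.3)) = 62.489 kPa
Final effective stress: σ'_f = 26.037 + 62.489 = 88.526 kPa.
σ'_f = 88.526 > σ'_p = 48.3 kPa, so the stress path crosses the preconsolidation pressure — recompression up to σ'_p, then virgin compression beyond:
S_c = H/(1+e₀)·[C_r·log₁₀(σ'_p/σ'_0) + C_c·log₁₀(σ'_f/σ'_p)]
    = 4.4/1.92 × [0.026×log₁₀(48.3/26.037) + 0.28×log₁₀(88.526/48.3)]
    = 2.2917 × [0.0069773 + 0.073675] = 0.1848 m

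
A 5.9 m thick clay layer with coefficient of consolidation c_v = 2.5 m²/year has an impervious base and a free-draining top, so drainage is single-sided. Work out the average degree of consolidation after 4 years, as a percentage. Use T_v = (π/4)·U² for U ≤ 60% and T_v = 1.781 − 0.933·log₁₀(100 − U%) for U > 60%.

Drainage path length: H_d = H = 5.9 m (single drainage).
T_v = c_v·t/H_d² = 2.5×4/5.9² = 0.28727.
T_v = 0.28727 corresponds to the U > 60% branch:
U = 1 − 10^((1.781 − T_v)/0.933)/100 = 0.601

U ≈ 60.1 %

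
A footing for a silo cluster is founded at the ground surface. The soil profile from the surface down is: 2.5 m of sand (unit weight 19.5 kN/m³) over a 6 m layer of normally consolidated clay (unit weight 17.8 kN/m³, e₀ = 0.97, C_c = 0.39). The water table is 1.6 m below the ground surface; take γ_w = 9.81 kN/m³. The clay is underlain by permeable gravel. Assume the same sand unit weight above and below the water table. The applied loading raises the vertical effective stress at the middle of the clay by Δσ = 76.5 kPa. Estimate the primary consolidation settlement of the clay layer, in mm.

Mid-depth of clay below the ground surface: z = 2.5 + 6/2 = 5.5 m.
Total vertical stress at mid-clay: σ_v = 19.5×2.5 + 17.8×3 = 102.15 kPa.
Pore pressure: u = 9.81×(5.5 − 1.6) = 38.259 kPa.
Initial effective stress: σ'_0 = σ_v − u = 102.15 − 38.259 = 63.891 kPa.
Final effective stress: σ'_f = σ'_0 + Δσ = 63.891 + 76.5 = 140.39 kPa.
Normally consolidated clay, so the full stress increment lies on the virgin compression line:
S_c = C_c·H/(1+e₀)·log₁₀(σ'_f/σ'_0) = 0.39×6/(1+0.97)×log₁₀(140.39/63.891)
    = 1.1878 × 0.3419 = 0.4061 m

S_c ≈ 406 mm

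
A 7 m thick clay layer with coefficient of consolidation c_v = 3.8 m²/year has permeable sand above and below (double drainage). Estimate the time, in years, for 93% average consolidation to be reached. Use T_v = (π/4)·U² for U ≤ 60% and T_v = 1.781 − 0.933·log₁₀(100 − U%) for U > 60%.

t ≈ 3.2 years

Drainage path length: H_d = H/2 = 3.5 m (double drainage).
U > 60%: T_v = 1.781 − 0.933·log₁₀(100 − 93) = 0.99252.
t = T_v·H_d²/c_v = 0.99252×3.5²/3.8 = 3.2 years.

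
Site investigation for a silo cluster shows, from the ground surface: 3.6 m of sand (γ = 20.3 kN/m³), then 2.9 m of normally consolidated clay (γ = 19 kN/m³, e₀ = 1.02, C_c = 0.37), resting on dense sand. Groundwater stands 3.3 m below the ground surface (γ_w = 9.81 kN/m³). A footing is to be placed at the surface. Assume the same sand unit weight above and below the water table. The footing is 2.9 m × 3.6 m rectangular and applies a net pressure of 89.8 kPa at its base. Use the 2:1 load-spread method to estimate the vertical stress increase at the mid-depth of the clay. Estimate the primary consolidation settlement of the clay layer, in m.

Mid-depth of clay below the ground surface: z = 3.6 + 2.9/2 = 5.05 m.
Total vertical stress at mid-clay: σ_v = 20.3×3.6 + 19×1.45 = 100.63 kPa.
Pore pressure: u = 9.81×(5.05 − 3.3) = 17.168 kPa.
Initial effective stress: σ'_0 = σ_v − u = 100.63 − 17.168 = 83.462 kPa.
Stress increase at mid-clay by the 2:1 spreading method:
Δσ = qBL/((B+z)(L+z)) = 89.8×2.9×3.6/((2.9+5.05)(3.6+5.05)) = 13.633 kPa
Final effective stress: σ'_f = σ'_0 + Δσ = 83.462 + 13.633 = 97.095 kPa.
Normally consolidated clay, so the full stress increment lies on the virgin compression line:
S_c = C_c·H/(1+e₀)·log₁₀(σ'_f/σ'_0) = 0.37×2.9/(1+1.02)×log₁₀(97.095/83.462)
    = 0.53119 × 0.065708 = 0.0349 m

S_c ≈ 0.0349 m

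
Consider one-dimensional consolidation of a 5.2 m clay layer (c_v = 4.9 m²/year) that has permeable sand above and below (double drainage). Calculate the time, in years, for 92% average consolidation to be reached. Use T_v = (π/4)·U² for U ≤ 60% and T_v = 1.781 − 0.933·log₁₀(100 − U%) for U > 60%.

Drainage path length: H_d = H/2 = 2.6 m (double drainage).
U > 60%: T_v = 1.781 − 0.933·log₁₀(100 − 92) = 0.93842.
t = T_v·H_d²/c_v = 0.93842×2.6²/4.9 = 1.295 years.

t ≈ 1.29 years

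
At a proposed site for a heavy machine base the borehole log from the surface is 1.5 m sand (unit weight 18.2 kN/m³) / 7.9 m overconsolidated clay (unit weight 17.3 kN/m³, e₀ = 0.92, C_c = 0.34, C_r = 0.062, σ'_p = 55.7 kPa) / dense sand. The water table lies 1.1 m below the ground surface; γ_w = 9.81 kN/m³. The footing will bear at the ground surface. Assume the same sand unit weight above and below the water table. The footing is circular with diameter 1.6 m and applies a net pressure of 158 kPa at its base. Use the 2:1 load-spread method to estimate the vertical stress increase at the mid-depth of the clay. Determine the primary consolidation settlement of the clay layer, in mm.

Mid-depth of clay below the ground surface: z = 1.5 + 7.9/2 = 5.45 m.
Total vertical stress at mid-clay: σ_v = 18.2×1.5 + 17.3×3.95 = 95.635 kPa.
Pore pressure: u = 9.81×(5.45 − 1.1) = 42.673 kPa.
Initial effective stress: σ'_0 = σ_v − u = 95.635 − 42.673 = 52.962 kPa.
Stress increase at mid-clay by the 2:1 spreading method:
Δσ ≈ qD²/(D+z)² = 158×1.6²/(1.6+5.45)² = 8.138 kPa
Final effective stress: σ'_f = 52.962 + 8.138 = 61.1 kPa.
σ'_f = 61.1 > σ'_p = 55.7 kPa, so the stress path crosses the preconsolidation pressure — recompression up to σ'_p, then virgin compression beyond:
S_c = H/(1+e₀)·[C_r·log₁₀(σ'_p/σ'_0) + C_c·log₁₀(σ'_f/σ'_p)]
    = 7.9/1.92 × [0.062×log₁₀(55.7/52.962) + 0.34×log₁₀(61.1/55.7)]
    = 4.1146 × [0.0013572 + 0.013663] = 0.0618 m

S_c ≈ 61.8 mm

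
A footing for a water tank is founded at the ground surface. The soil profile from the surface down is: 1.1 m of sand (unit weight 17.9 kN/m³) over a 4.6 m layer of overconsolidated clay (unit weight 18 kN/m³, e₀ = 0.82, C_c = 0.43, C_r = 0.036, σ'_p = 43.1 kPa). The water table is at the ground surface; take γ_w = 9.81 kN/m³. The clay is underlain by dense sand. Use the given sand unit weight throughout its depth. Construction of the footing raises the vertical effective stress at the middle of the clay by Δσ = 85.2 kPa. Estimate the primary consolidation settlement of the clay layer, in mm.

Mid-depth of clay below the ground surface: z = 1.1 + 4.6/2 = 3.4 m.
Total vertical stress at mid-clay: σ_v = 17.9×1.1 + 18×2.3 = 61.09 kPa.
Pore pressure: u = 9.81×(3.4 − 0) = 33.354 kPa.
Initial effective stress: σ'_0 = σ_v − u = 61.09 − 33.354 = 27.736 kPa.
Final effective stress: σ'_f = 27.736 + 85.2 = 112.94 kPa.
σ'_f = 112.94 > σ'_p = 43.1 kPa, so the stress path crosses the preconsolidation pressure — recompression up to σ'_p, then virgin compression beyond:
S_c = H/(1+e₀)·[C_r·log₁₀(σ'_p/σ'_0) + C_c·log₁₀(σ'_f/σ'_p)]
    = 4.6/1.82 × [0.036×log₁₀(43.1/27.736) + 0.43×log₁₀(112.94/43.1)]
    = 2.5275 × [0.0068916 + 0.1799] = 0.4721 m

S_c ≈ 472 mm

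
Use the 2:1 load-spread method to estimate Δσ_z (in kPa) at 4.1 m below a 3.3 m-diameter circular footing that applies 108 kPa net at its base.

Δσ_z ≈ 21.5 kPa

By the 2:1 method the load spreads at 1 horizontal : 2 vertical, so at depth z the loaded area has grown by z in each plan dimension:
Δσ ≈ qD²/(D+z)² = 108×3.3²/(3.3+4.1)² = 21.478 kPa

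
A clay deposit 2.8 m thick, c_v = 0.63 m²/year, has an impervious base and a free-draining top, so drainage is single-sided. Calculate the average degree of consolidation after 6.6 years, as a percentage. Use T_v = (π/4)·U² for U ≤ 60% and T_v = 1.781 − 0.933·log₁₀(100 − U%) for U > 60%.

U ≈ 78.1 %

Drainage path length: H_d = H = 2.8 m (single drainage).
T_v = c_v·t/H_d² = 0.63×6.6/2.8² = 0.53036.
T_v = 0.53036 corresponds to the U > 60% branch:
U = 1 − 10^((1.781 − T_v)/0.933)/100 = 0.781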